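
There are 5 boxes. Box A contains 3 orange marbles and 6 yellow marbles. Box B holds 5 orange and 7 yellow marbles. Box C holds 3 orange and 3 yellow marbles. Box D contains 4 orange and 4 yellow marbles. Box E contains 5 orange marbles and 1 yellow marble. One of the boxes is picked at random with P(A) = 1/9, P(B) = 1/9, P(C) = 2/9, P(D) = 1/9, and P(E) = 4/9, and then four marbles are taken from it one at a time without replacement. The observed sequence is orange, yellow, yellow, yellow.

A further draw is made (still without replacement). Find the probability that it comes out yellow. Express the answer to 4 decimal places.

0.3563

Under each hypothesis, the probability of the observed sequence is: P(data | box A) = (3/9)(6/8)(5/7)(4/6) = 0.11905; P(data | box B) = (5/12)(7/11)(6/10)(5/9) = 0.088384; P(data | box C) = (3/6)(3/5)(2/4)(1/3) = 0.05; P(data | box D) = (4/8)(4/7)(3/6)(2/5) = 0.057143; P(data | box E) = (5/6)(1/5)(0/4) = 0.
The prior-weighted likelihoods are 1/9 · 0.11905 = 0.013228, 1/9 · 0.088384 = 0.0098204, 2/9 · 0.05 = 0.011111, 1/9 · 0.057143 = 0.0063492, 4/9 · 0 = 0; summing to 0.040508.
Normalising, the posterior is P(box A | data) = 0.32654, P(box B | data) = 0.24243, P(box C | data) = 0.27429, P(box D | data) = 0.15674, P(box E | data) = 0.
So P(yellow next | data) = Σ P(yellow next | H) P(H | data) = (3/5)(0.32654) + (1/2)(0.24243) + (0)(0.27429) + (1/4)(0.15674) = 0.35632.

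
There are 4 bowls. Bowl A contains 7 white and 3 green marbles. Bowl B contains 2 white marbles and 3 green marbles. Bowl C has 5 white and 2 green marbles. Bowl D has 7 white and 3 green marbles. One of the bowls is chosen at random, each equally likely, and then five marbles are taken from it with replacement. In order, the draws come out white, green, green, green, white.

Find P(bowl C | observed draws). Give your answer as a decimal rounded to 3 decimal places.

0.163

Compute the likelihood of the observed sequence for each case: P(data | bowl A) = (7/10)(3/10)(3/10)(3/10)(7/10) = 0.01323; P(data | bowl B) = (2/5)(3/5)(3/5)(3/5)(2/5) = 0.03456; P(data | bowl C) = (5/7)(2/7)(2/7)(2/7)(5/7) = 0.0119; P(data | bowl D) = (7/10)(3/10)(3/10)(3/10)(7/10) = 0.01323.
The prior-weighted likelihoods are 1/4 · 0.01323 = 0.0033075, 1/4 · 0.03456 = 0.00864, 1/4 · 0.0119 = 0.002975, 1/4 · 0.01323 = 0.0033075; summing to 0.01823.
So P(bowl C | data) = (0.002975) / (0.01823) = 0.16319.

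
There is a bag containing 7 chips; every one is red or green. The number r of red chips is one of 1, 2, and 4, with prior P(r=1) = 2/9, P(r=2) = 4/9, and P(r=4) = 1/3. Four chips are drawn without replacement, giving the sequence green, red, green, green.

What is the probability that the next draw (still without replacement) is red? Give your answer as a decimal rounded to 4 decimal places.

0.2929

The likelihood of the observed sequence under each hypothesis: P(data | r = 1) = (6/7)(1/6)(5/5)(4/4) = 1/7; P(data | r = 2) = (5/7)(2/6)(4/5)(3/4) = 1/7; P(data | r = 4) = (3/7)(4/6)(2/5)(1/4) = 1/35.
Multiplying each by its prior: 2/9 · 1/7 = 2/63, 4/9 · 1/7 = 4/63, 1/3 · 1/35 = 1/105; summing to 11/105.
The posterior is then P(r = 1 | data) = 10/33, P(r = 2 | data) = 20/33, P(r = 4 | data) = 1/11.
So P(red next | data) = Σ P(red next | H) P(H | data) = (0)(10/33) + (1/3)(20/33) + (1)(1/11) = 29/99.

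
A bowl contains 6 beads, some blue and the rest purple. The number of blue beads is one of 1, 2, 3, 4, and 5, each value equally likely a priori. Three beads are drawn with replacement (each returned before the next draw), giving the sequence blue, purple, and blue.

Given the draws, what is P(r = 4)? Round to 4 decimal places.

Compute the likelihood of the observed sequence for each case: P(data | r = 1) = (1/6)(5/6)(1/6) = 5/216; P(data | r = 2) = (2/6)(4/6)(2/6) = 2/27; P(data | r = 3) = (3/6)(3/6)(3/6) = 1/8; P(data | r = 4) = (4/6)(2/6)(4/6) = 4/27; P(data | r = 5) = (5/6)(1/6)(5/6) = 25/216.
The prior-weighted likelihoods are 1/5 · 5/216 = 1/216, 1/5 · 2/27 = 2/135, 1/5 · 1/8 = 1/40, 1/5 · 4/27 = 4/135, 1/5 · 25/216 = 5/216; with total 7/72.
So P(r = 4 | data) = (4/135) / (7/72) = 32/105.

0.3048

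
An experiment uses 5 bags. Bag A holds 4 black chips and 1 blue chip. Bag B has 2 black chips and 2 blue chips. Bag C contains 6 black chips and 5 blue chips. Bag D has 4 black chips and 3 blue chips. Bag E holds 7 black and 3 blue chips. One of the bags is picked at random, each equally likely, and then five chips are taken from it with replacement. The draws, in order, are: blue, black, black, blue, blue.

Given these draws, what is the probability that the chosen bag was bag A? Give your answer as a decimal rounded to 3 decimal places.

0.050

For each hypothesis, P(data | H) works out to: P(data | bag A) = (1/5)(4/5)(4/5)(1/5)(1/5) = 0.00512; P(data | bag B) = (2/4)(2/4)(2/4)(2/4)(2/4) = 0.03125; P(data | bag C) = (5/11)(6/11)(6/11)(5/11)(5/11) = 0.027941; P(data | bag D) = (3/7)(4/7)(4/7)(3/7)(3/7) = 0.025704; P(data | bag E) = (3/10)(7/10)(7/10)(3/10)(3/10) = 0.01323.
Weighting by the prior gives 1/5 · 0.00512 = 0.001024, 1/5 · 0.03125 = 0.00625, 1/5 · 0.027941 = 0.0055883, 1/5 · 0.025704 = 0.0051407, 1/5 · 0.01323 = 0.002646; these sum to 0.020649.
Therefore the posterior P(bag A | data) = (0.001024) / (0.020649) = 0.049591.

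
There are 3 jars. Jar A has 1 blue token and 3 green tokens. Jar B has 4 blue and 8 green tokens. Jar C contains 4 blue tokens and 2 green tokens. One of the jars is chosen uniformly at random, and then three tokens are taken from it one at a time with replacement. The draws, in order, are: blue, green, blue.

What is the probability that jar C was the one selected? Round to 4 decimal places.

The likelihood of the observed sequence under each hypothesis: P(data | jar A) = (1/4)(3/4)(1/4) = 0.046875; P(data | jar B) = (4/12)(8/12)(4/12) = 0.074074; P(data | jar C) = (4/6)(2/6)(4/6) = 0.14815.
The prior-weighted likelihoods are 1/3 · 0.046875 = 0.015625, 1/3 · 0.074074 = 0.024691, 1/3 · 0.14815 = 0.049383; these sum to 0.089699.
Hence P(jar C | data) = (0.049383) / (0.089699) = 0.55054.

0.5505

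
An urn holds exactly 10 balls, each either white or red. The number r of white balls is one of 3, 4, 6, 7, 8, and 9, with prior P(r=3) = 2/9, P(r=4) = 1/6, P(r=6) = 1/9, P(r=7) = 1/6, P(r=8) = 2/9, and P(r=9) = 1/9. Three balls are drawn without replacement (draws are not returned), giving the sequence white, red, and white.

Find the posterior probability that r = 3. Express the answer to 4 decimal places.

0.1054

Compute the likelihood of the observed sequence for each case: P(data | r = 3) = (3/10)(7/9)(2/8) = 0.058333; P(data | r = 4) = (4/10)(6/9)(3/8) = 0.1; P(data | r = 6) = (6/10)(4/9)(5/8) = 0.16667; P(data | r = 7) = (7/10)(3/9)(6/8) = 0.175; P(data | r = 8) = (8/10)(2/9)(7/8) = 0.15556; P(data | r = 9) = (9/10)(1/9)(8/8) = 0.1.
Multiplying each by its prior: 2/9 · 0.058333 = 0.012963, 1/6 · 0.1 = 0.016667, 1/9 · 0.16667 = 0.018519, 1/6 · 0.175 = 0.029167, 2/9 · 0.15556 = 0.034568, 1/9 · 0.1 = 0.011111; with total 0.12299.
So P(r = 3 | data) = (0.012963) / (0.12299) = 0.1054.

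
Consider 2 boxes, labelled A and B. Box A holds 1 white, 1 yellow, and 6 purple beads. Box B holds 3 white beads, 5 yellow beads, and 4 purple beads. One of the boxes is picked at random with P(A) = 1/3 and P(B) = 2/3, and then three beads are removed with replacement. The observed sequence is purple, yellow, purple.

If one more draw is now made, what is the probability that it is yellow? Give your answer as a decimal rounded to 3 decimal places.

0.291

Under each hypothesis, the probability of the observed sequence is: P(data | box A) = (6/8)(1/8)(6/8) = 0.070312; P(data | box B) = (4/12)(5/12)(4/12) = 0.046296.
Weighting by the prior gives 1/3 · 0.070312 = 0.023438, 2/3 · 0.046296 = 0.030864; these sum to 0.054302.
Normalising, the posterior is P(box A | data) = 0.43162, P(box B | data) = 0.56838.
So P(yellow next | data) = Σ P(yellow next | H) P(H | data) = (1/8)(0.43162) + (5/12)(0.56838) = 0.29078.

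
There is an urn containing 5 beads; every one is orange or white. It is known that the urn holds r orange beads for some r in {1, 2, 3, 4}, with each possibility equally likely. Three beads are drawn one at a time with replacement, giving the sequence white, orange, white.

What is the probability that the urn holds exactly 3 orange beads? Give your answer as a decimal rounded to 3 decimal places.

Under each hypothesis, the probability of the observed sequence is: P(data | r = 1) = (4/5)(1/5)(4/5) = 16/125; P(data | r = 2) = (3/5)(2/5)(3/5) = 18/125; P(data | r = 3) = (2/5)(3/5)(2/5) = 12/125; P(data | r = 4) = (1/5)(4/5)(1/5) = 4/125.
Weighting by the prior gives 1/4 · 16/125 = 4/125, 1/4 · 18/125 = 9/250, 1/4 · 12/125 = 3/125, 1/4 · 4/125 = 1/125; these sum to 1/10.
Therefore the posterior P(r = 3 | data) = (3/125) / (1/10) = 6/25.

0.240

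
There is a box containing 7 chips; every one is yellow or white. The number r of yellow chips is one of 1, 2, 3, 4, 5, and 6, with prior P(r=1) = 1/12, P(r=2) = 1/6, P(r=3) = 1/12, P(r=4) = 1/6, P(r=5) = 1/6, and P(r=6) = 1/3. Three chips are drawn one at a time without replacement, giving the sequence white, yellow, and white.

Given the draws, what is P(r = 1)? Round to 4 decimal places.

Under each hypothesis, the probability of the observed sequence is: P(data | r = 1) = (6/7)(1/6)(5/5) = 0.14286; P(data | r = 2) = (5/7)(2/6)(4/5) = 0.19048; P(data | r = 3) = (4/7)(3/6)(3/5) = 0.17143; P(data | r = 4) = (3/7)(4/6)(2/5) = 0.11429; P(data | r = 5) = (2/7)(5/6)(1/5) = 0.047619; P(data | r = 6) = (1/7)(6/6)(0/5) = 0.
Weighting by the prior gives 1/12 · 0.14286 = 0.011905, 1/6 · 0.19048 = 0.031746, 1/12 · 0.17143 = 0.014286, 1/6 · 0.11429 = 0.019048, 1/6 · 0.047619 = 0.0079365, 1/3 · 0 = 0; summing to 0.084921.
Hence P(r = 1 | data) = (0.011905) / (0.084921) = 0.14019.

0.1402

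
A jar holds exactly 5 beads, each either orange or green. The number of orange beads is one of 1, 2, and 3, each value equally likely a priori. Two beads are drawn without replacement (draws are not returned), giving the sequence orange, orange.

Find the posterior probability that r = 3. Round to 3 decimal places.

0.750

For each hypothesis, P(data | H) works out to: P(data | r = 1) = (1/5)(0/4) = 0; P(data | r = 2) = (2/5)(1/4) = 1/10; P(data | r = 3) = (3/5)(2/4) = 3/10.
The prior-weighted likelihoods are 1/3 · 0 = 0, 1/3 · 1/10 = 1/30, 1/3 · 3/10 = 1/10; these sum to 2/15.
So P(r = 3 | data) = (1/10) / (2/15) = 3/4.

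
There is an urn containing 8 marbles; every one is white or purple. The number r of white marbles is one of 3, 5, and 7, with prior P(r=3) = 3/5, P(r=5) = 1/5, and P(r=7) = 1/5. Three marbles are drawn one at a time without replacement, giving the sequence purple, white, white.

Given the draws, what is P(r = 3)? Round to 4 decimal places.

0.4688

For each hypothesis, P(data | H) works out to: P(data | r = 3) = (5/8)(3/7)(2/6) = 5/56; P(data | r = 5) = (3/8)(5/7)(4/6) = 5/28; P(data | r = 7) = (1/8)(7/7)(6/6) = 1/8.
Weighting by the prior gives 3/5 · 5/56 = 3/56, 1/5 · 5/28 = 1/28, 1/5 · 1/8 = 1/40; these sum to 4/35.
Therefore the posterior P(r = 3 | data) = (3/56) / (4/35) = 15/32.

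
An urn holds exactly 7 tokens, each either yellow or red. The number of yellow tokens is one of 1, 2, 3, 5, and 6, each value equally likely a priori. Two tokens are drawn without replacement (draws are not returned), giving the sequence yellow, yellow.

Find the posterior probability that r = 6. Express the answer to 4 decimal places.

The likelihood of the observed sequence under each hypothesis: P(data | r = 1) = (1/7)(0/6) = 0; P(data | r = 2) = (2/7)(1/6) = 1/21; P(data | r = 3) = (3/7)(2/6) = 1/7; P(data | r = 5) = (5/7)(4/6) = 10/21; P(data | r = 6) = (6/7)(5/6) = 5/7.
Multiplying each by its prior: 1/5 · 0 = 0, 1/5 · 1/21 = 1/105, 1/5 · 1/7 = 1/35, 1/5 · 10/21 = 2/21, 1/5 · 5/7 = 1/7; summing to 29/105.
Hence P(r = 6 | data) = (1/7) / (29/105) = 15/29.

0.5172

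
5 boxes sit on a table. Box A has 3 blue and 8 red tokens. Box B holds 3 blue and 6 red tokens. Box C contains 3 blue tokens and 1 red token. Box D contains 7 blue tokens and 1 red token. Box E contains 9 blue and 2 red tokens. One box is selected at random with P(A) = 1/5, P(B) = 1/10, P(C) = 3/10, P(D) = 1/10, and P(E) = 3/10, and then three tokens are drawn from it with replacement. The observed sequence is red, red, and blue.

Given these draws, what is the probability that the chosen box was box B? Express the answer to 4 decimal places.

0.2204

The likelihood of the observed sequence under each hypothesis: P(data | box A) = (8/11)(8/11)(3/11) = 0.14425; P(data | box B) = (6/9)(6/9)(3/9) = 0.14815; P(data | box C) = (1/4)(1/4)(3/4) = 0.046875; P(data | box D) = (1/8)(1/8)(7/8) = 0.013672; P(data | box E) = (2/11)(2/11)(9/11) = 0.027047.
Multiplying each by its prior: 1/5 · 0.14425 = 0.02885, 1/10 · 0.14815 = 0.014815, 3/10 · 0.046875 = 0.014063, 1/10 · 0.013672 = 0.0013672, 3/10 · 0.027047 = 0.0081142; summing to 0.067209.
Therefore the posterior P(box B | data) = (0.014815) / (0.067209) = 0.22043.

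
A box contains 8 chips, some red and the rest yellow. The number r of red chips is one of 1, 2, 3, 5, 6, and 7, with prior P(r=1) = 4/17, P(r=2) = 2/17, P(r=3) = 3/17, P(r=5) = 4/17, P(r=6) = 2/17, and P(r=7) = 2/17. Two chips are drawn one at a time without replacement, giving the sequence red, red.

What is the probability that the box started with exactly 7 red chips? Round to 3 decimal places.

The likelihood of the observed sequence under each hypothesis: P(data | r = 1) = (1/8)(0/7) = 0; P(data | r = 2) = (2/8)(1/7) = 1/28; P(data | r = 3) = (3/8)(2/7) = 3/28; P(data | r = 5) = (5/8)(4/7) = 5/14; P(data | r = 6) = (6/8)(5/7) = 15/28; P(data | r = 7) = (7/8)(6/7) = 3/4.
Weighting by the prior gives 4/17 · 0 = 0, 2/17 · 1/28 = 1/238, 3/17 · 3/28 = 9/476, 4/17 · 5/14 = 10/119, 2/17 · 15/28 = 15/238, 2/17 · 3/4 = 3/34; with total 123/476.
By Bayes' rule, P(r = 7 | data) = (3/34) / (123/476) = 14/41.

0.341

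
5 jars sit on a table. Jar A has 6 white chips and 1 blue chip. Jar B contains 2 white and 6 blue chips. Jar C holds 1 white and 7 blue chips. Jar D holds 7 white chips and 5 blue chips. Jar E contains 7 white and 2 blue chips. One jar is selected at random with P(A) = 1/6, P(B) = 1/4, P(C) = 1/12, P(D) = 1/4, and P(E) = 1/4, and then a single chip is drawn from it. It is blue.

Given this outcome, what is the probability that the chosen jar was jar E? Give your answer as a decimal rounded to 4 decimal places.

Compute the likelihood of this draw for each case: P(data | jar A) = (1/7) = 0.14286; P(data | jar B) = (6/8) = 0.75; P(data | jar C) = (7/8) = 0.875; P(data | jar D) = (5/12) = 0.41667; P(data | jar E) = (2/9) = 0.22222.
The prior-weighted likelihoods are 1/6 · 0.14286 = 0.02381, 1/4 · 0.75 = 0.1875, 1/12 · 0.875 = 0.072917, 1/4 · 0.41667 = 0.10417, 1/4 · 0.22222 = 0.055556; summing to 0.44395.
By Bayes' rule, P(jar E | data) = (0.055556) / (0.44395) = 0.12514.

0.1251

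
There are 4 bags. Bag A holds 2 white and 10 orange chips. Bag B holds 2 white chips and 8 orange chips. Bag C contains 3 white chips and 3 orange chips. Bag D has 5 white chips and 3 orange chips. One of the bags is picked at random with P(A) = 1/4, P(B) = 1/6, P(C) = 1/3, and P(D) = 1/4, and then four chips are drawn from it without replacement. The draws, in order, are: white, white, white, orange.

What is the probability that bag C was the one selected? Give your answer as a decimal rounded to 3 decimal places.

Under each hypothesis, the probability of the observed sequence is: P(data | bag A) = (2/12)(1/11)(0/10) = 0; P(data | bag B) = (2/10)(1/9)(0/8) = 0; P(data | bag C) = (3/6)(2/5)(1/4)(3/3) = 0.05; P(data | bag D) = (5/8)(4/7)(3/6)(3/5) = 0.10714.
Multiplying each by its prior: 1/4 · 0 = 0, 1/6 · 0 = 0, 1/3 · 0.05 = 0.016667, 1/4 · 0.10714 = 0.026786; these sum to 0.043452.
Hence P(bag C | data) = (0.016667) / (0.043452) = 0.38356.

0.384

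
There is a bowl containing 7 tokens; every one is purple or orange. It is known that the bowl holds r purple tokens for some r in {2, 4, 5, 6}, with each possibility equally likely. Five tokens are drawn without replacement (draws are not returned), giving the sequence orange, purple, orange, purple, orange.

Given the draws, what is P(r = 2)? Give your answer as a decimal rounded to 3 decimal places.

0.625

Under each hypothesis, the probability of the observed sequence is: P(data | r = 2) = (5/7)(2/6)(4/5)(1/4)(3/3) = 1/21; P(data | r = 4) = (3/7)(4/6)(2/5)(3/4)(1/3) = 1/35; P(data | r = 5) = (2/7)(5/6)(1/5)(4/4)(0/3) = 0; P(data | r = 6) = (1/7)(6/6)(0/5) = 0.
Multiplying each by its prior: 1/4 · 1/21 = 1/84, 1/4 · 1/35 = 1/140, 1/4 · 0 = 0, 1/4 · 0 = 0; these sum to 2/105.
Therefore the posterior P(r = 2 | data) = (1/84) / (2/105) = 5/8.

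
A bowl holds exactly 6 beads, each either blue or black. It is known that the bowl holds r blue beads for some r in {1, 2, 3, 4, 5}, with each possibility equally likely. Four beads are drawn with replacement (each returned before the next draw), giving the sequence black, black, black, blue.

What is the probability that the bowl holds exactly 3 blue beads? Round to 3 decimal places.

0.218

Compute the likelihood of the observed sequence for each case: P(data | r = 1) = (5/6)(5/6)(5/6)(1/6) = 0.096451; P(data | r = 2) = (4/6)(4/6)(4/6)(2/6) = 0.098765; P(data | r = 3) = (3/6)(3/6)(3/6)(3/6) = 0.0625; P(data | r = 4) = (2/6)(2/6)(2/6)(4/6) = 0.024691; P(data | r = 5) = (1/6)(1/6)(1/6)(5/6) = 0.003858.
The prior-weighted likelihoods are 1/5 · 0.096451 = 0.01929, 1/5 · 0.098765 = 0.019753, 1/5 · 0.0625 = 0.0125, 1/5 · 0.024691 = 0.0049383, 1/5 · 0.003858 = 0.0007716; these sum to 0.057253.
By Bayes' rule, P(r = 3 | data) = (0.0125) / (0.057253) = 0.21833.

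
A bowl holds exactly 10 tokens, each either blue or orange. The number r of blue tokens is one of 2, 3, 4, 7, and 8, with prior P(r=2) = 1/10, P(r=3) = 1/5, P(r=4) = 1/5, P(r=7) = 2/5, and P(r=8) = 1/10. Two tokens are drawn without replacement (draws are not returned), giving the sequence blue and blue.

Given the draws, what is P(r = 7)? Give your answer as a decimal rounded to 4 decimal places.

0.6412

Under each hypothesis, the probability of the observed sequence is: P(data | r = 2) = (2/10)(1/9) = 1/45; P(data | r = 3) = (3/10)(2/9) = 1/15; P(data | r = 4) = (4/10)(3/9) = 2/15; P(data | r = 7) = (7/10)(6/9) = 7/15; P(data | r = 8) = (8/10)(7/9) = 28/45.
The prior-weighted likelihoods are 1/10 · 1/45 = 1/450, 1/5 · 1/15 = 1/75, 1/5 · 2/15 = 2/75, 2/5 · 7/15 = 14/75, 1/10 · 28/45 = 14/225; summing to 131/450.
So P(r = 7 | data) = (14/75) / (131/450) = 84/131.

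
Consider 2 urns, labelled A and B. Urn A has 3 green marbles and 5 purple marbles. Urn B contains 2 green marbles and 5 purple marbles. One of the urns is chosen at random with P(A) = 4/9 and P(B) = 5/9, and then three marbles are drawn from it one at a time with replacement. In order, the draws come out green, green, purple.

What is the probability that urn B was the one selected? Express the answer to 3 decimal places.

0.453

Under each hypothesis, the probability of the observed sequence is: P(data | urn A) = (3/8)(3/8)(5/8) = 0.087891; P(data | urn B) = (2/7)(2/7)(5/7) = 0.058309.
The prior-weighted likelihoods are 4/9 · 0.087891 = 0.039062, 5/9 · 0.058309 = 0.032394; these sum to 0.071456.
By Bayes' rule, P(urn B | data) = (0.032394) / (0.071456) = 0.45334.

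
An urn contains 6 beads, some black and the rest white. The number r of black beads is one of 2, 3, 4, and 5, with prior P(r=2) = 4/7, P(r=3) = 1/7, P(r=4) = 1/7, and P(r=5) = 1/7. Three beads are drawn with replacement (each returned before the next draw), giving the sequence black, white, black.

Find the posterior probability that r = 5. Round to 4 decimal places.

0.1689

For each hypothesis, P(data | H) works out to: P(data | r = 2) = (2/6)(4/6)(2/6) = 0.074074; P(data | r = 3) = (3/6)(3/6)(3/6) = 0.125; P(data | r = 4) = (4/6)(2/6)(4/6) = 0.14815; P(data | r = 5) = (5/6)(1/6)(5/6) = 0.11574.
The prior-weighted likelihoods are 4/7 · 0.074074 = 0.042328, 1/7 · 0.125 = 0.017857, 1/7 · 0.14815 = 0.021164, 1/7 · 0.11574 = 0.016534; summing to 0.097884.
By Bayes' rule, P(r = 5 | data) = (0.016534) / (0.097884) = 0.16892.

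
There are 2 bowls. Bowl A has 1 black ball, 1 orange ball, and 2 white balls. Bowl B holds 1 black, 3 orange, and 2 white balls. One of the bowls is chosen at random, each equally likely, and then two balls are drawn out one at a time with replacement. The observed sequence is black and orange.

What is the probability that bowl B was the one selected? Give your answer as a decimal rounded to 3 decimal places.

0.571

Compute the likelihood of the observed sequence for each case: P(data | bowl A) = (1/4)(1/4) = 1/16; P(data | bowl B) = (1/6)(3/6) = 1/12.
The prior-weighted likelihoods are 1/2 · 1/16 = 1/32, 1/2 · 1/12 = 1/24; with total 7/96.
By Bayes' rule, P(bowl B | data) = (1/24) / (7/96) = 4/7.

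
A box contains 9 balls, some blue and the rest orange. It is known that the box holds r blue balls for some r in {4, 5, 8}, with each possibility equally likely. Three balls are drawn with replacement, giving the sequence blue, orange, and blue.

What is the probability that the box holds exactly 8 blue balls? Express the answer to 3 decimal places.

0.262

Compute the likelihood of the observed sequence for each case: P(data | r = 4) = (4/9)(5/9)(4/9) = 0.10974; P(data | r = 5) = (5/9)(4/9)(5/9) = 0.13717; P(data | r = 8) = (8/9)(1/9)(8/9) = 0.087791.
Multiplying each by its prior: 1/3 · 0.10974 = 0.03658, 1/3 · 0.13717 = 0.045725, 1/3 · 0.087791 = 0.029264; these sum to 0.11157.
Hence P(r = 8 | data) = (0.029264) / (0.11157) = 0.2623.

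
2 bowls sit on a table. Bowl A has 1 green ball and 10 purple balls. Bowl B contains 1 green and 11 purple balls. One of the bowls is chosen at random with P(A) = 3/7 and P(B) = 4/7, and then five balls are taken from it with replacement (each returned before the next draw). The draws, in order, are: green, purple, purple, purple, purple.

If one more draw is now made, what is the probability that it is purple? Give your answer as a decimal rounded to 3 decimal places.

0.913

The likelihood of the observed sequence under each hypothesis: P(data | bowl A) = (1/11)(10/11)(10/11)(10/11)(10/11) = 0.062092; P(data | bowl B) = (1/12)(11/12)(11/12)(11/12)(11/12) = 0.058839.
Multiplying each by its prior: 3/7 · 0.062092 = 0.026611, 4/7 · 0.058839 = 0.033622; with total 0.060233.
The posterior is then P(bowl A | data) = 0.4418, P(bowl B | data) = 0.5582.
The predictive probability is P(purple next | data) = (10/11)(0.4418) + (11/12)(0.5582) = 0.91332.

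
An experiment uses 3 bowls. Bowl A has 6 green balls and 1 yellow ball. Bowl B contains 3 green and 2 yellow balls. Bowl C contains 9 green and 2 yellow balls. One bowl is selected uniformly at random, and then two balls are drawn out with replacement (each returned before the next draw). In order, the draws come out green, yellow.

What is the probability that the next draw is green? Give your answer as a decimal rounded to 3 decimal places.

Under each hypothesis, the probability of the observed sequence is: P(data | bowl A) = (6/7)(1/7) = 0.12245; P(data | bowl B) = (3/5)(2/5) = 0.24; P(data | bowl C) = (9/11)(2/11) = 0.14876.
Multiplying each by its prior: 1/3 · 0.12245 = 0.040816, 1/3 · 0.24 = 0.08, 1/3 · 0.14876 = 0.049587; with total 0.1704.
The posterior is then P(bowl A | data) = 0.23953, P(bowl B | data) = 0.46948, P(bowl C | data) = 0.291.
The predictive probability is P(green next | data) = (6/7)(0.23953) + (3/5)(0.46948) + (9/11)(0.291) = 0.72508.

0.725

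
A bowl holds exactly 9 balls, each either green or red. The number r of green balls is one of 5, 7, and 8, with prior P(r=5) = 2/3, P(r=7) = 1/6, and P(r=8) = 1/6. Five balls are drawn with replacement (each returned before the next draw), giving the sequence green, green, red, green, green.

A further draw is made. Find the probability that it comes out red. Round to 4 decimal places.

For each hypothesis, P(data | H) works out to: P(data | r = 5) = (5/9)(5/9)(4/9)(5/9)(5/9) = 0.042338; P(data | r = 7) = (7/9)(7/9)(2/9)(7/9)(7/9) = 0.081322; P(data | r = 8) = (8/9)(8/9)(1/9)(8/9)(8/9) = 0.069366.
Weighting by the prior gives 2/3 · 0.042338 = 0.028225, 1/6 · 0.081322 = 0.013554, 1/6 · 0.069366 = 0.011561; these sum to 0.05334.
Dividing through by the total gives posterior P(r = 5 | data) = 0.52916, P(r = 7 | data) = 0.2541, P(r = 8 | data) = 0.21674.
The predictive probability is P(red next | data) = (4/9)(0.52916) + (2/9)(0.2541) + (1/9)(0.21674) = 0.31573.

0.3157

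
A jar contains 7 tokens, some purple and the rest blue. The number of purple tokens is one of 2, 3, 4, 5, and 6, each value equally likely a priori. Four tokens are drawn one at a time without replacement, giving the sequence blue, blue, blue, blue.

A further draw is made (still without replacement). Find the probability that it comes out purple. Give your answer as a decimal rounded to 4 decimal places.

The likelihood of the observed sequence under each hypothesis: P(data | r = 2) = (5/7)(4/6)(3/5)(2/4) = 1/7; P(data | r = 3) = (4/7)(3/6)(2/5)(1/4) = 1/35; P(data | r = 4) = (3/7)(2/6)(1/5)(0/4) = 0; P(data | r = 5) = (2/7)(1/6)(0/5) = 0; P(data | r = 6) = (1/7)(0/6) = 0.
The prior-weighted likelihoods are 1/5 · 1/7 = 1/35, 1/5 · 1/35 = 1/175, 1/5 · 0 = 0, 1/5 · 0 = 0, 1/5 · 0 = 0; summing to 6/175.
Dividing through by the total gives posterior P(r = 2 | data) = 5/6, P(r = 3 | data) = 1/6, P(r = 4 | data) = 0, P(r = 5 | data) = 0, P(r = 6 | data) = 0.
So P(purple next | data) = Σ P(purple next | H) P(H | data) = (2/3)(5/6) + (1)(1/6) = 13/18.

0.7222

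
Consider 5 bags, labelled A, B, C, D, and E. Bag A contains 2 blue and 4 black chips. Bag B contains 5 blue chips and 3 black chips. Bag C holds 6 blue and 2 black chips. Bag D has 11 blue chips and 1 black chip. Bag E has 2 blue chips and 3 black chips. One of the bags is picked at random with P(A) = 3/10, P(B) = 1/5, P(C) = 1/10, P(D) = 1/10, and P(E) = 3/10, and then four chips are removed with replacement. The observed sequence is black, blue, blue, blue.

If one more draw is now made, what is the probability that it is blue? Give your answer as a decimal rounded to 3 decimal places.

For each hypothesis, P(data | H) works out to: P(data | bag A) = (4/6)(2/6)(2/6)(2/6) = 0.024691; P(data | bag B) = (3/8)(5/8)(5/8)(5/8) = 0.091553; P(data | bag C) = (2/8)(6/8)(6/8)(6/8) = 0.10547; P(data | bag D) = (1/12)(11/12)(11/12)(11/12) = 0.064188; P(data | bag E) = (3/5)(2/5)(2/5)(2/5) = 0.0384.
Multiplying each by its prior: 3/10 · 0.024691 = 0.0074074, 1/5 · 0.091553 = 0.018311, 1/10 · 0.10547 = 0.010547, 1/10 · 0.064188 = 0.0064188, 3/10 · 0.0384 = 0.01152; these sum to 0.054204.
Dividing through by the total gives posterior P(bag A | data) = 0.13666, P(bag B | data) = 0.33781, P(bag C | data) = 0.19458, P(bag D | data) = 0.11842, P(bag E | data) = 0.21253.
The predictive probability is P(blue next | data) = (1/3)(0.13666) + (5/8)(0.33781) + (3/4)(0.19458) + (11/12)(0.11842) + (2/5)(0.21253) = 0.59618.

0.596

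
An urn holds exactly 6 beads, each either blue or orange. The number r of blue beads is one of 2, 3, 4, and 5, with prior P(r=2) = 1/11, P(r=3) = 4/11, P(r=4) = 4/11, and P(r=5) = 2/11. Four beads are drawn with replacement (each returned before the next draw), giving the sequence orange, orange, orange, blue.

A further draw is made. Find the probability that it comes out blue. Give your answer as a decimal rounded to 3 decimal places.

For each hypothesis, P(data | H) works out to: P(data | r = 2) = (4/6)(4/6)(4/6)(2/6) = 0.098765; P(data | r = 3) = (3/6)(3/6)(3/6)(3/6) = 0.0625; P(data | r = 4) = (2/6)(2/6)(2/6)(4/6) = 0.024691; P(data | r = 5) = (1/6)(1/6)(1/6)(5/6) = 0.003858.
The prior-weighted likelihoods are 1/11 · 0.098765 = 0.0089787, 4/11 · 0.0625 = 0.022727, 4/11 · 0.024691 = 0.0089787, 2/11 · 0.003858 = 0.00070146; these sum to 0.041386.
The posterior is then P(r = 2 | data) = 0.21695, P(r = 3 | data) = 0.54915, P(r = 4 | data) = 0.21695, P(r = 5 | data) = 0.016949.
Averaging over the posterior, P(blue next | data) = (1/3)(0.21695) + (1/2)(0.54915) + (2/3)(0.21695) + (5/6)(0.016949) = 0.50565.

0.506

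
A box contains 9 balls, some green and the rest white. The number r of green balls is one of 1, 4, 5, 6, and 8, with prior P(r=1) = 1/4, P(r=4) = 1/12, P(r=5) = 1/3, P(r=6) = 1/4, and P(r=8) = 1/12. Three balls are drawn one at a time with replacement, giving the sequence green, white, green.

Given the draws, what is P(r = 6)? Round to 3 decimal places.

0.363

For each hypothesis, P(data | H) works out to: P(data | r = 1) = (1/9)(8/9)(1/9) = 0.010974; P(data | r = 4) = (4/9)(5/9)(4/9) = 0.10974; P(data | r = 5) = (5/9)(4/9)(5/9) = 0.13717; P(data | r = 6) = (6/9)(3/9)(6/9) = 0.14815; P(data | r = 8) = (8/9)(1/9)(8/9) = 0.087791.
Multiplying each by its prior: 1/4 · 0.010974 = 0.0027435, 1/12 · 0.10974 = 0.0091449, 1/3 · 0.13717 = 0.045725, 1/4 · 0.14815 = 0.037037, 1/12 · 0.087791 = 0.007316; summing to 0.10197.
By Bayes' rule, P(r = 6 | data) = (0.037037) / (0.10197) = 0.36323.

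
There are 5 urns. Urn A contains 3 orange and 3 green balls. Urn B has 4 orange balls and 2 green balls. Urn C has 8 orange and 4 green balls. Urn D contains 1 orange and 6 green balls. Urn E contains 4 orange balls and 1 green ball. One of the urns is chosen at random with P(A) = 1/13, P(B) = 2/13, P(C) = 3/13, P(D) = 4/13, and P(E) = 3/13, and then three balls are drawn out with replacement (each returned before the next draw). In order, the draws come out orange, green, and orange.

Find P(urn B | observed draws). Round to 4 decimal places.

0.2245

Compute the likelihood of the observed sequence for each case: P(data | urn A) = (3/6)(3/6)(3/6) = 0.125; P(data | urn B) = (4/6)(2/6)(4/6) = 0.14815; P(data | urn C) = (8/12)(4/12)(8/12) = 0.14815; P(data | urn D) = (1/7)(6/7)(1/7) = 0.017493; P(data | urn E) = (4/5)(1/5)(4/5) = 0.128.
The prior-weighted likelihoods are 1/13 · 0.125 = 0.0096154, 2/13 · 0.14815 = 0.022792, 3/13 · 0.14815 = 0.034188, 4/13 · 0.017493 = 0.0053824, 3/13 · 0.128 = 0.029538; these sum to 0.10152.
Therefore the posterior P(urn B | data) = (0.022792) / (0.10152) = 0.22452.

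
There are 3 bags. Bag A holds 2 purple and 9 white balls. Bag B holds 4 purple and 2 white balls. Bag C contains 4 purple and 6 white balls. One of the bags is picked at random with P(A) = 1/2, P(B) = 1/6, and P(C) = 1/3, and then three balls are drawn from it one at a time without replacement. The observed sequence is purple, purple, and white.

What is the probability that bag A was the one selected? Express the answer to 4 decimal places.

0.1200

The likelihood of the observed sequence under each hypothesis: P(data | bag A) = (2/11)(1/10)(9/9) = 1/55; P(data | bag B) = (4/6)(3/5)(2/4) = 1/5; P(data | bag C) = (4/10)(3/9)(6/8) = 1/10.
The prior-weighted likelihoods are 1/2 · 1/55 = 1/110, 1/6 · 1/5 = 1/30, 1/3 · 1/10 = 1/30; with total 5/66.
By Bayes' rule, P(bag A | data) = (1/110) / (5/66) = 3/25.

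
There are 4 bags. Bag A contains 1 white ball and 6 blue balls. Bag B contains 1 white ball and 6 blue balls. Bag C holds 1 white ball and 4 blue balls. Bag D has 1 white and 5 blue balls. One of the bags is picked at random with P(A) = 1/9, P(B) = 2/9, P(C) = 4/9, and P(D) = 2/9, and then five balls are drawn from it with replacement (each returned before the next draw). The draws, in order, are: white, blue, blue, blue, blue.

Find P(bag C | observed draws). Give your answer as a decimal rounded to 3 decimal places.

Compute the likelihood of the observed sequence for each case: P(data | bag A) = (1/7)(6/7)(6/7)(6/7)(6/7) = 0.077111; P(data | bag B) = (1/7)(6/7)(6/7)(6/7)(6/7) = 0.077111; P(data | bag C) = (1/5)(4/5)(4/5)(4/5)(4/5) = 0.08192; P(data | bag D) = (1/6)(5/6)(5/6)(5/6)(5/6) = 0.080376.
Weighting by the prior gives 1/9 · 0.077111 = 0.0085679, 2/9 · 0.077111 = 0.017136, 4/9 · 0.08192 = 0.036409, 2/9 · 0.080376 = 0.017861; summing to 0.079974.
Hence P(bag C | data) = (0.036409) / (0.079974) = 0.45526.

0.455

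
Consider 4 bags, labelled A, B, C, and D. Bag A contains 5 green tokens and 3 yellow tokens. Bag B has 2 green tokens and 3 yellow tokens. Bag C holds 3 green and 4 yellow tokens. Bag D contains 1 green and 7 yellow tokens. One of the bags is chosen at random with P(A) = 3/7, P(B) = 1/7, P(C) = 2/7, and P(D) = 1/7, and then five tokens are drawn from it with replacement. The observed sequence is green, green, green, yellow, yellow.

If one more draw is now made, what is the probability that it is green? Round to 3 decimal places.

0.535

Compute the likelihood of the observed sequence for each case: P(data | bag A) = (5/8)(5/8)(5/8)(3/8)(3/8) = 0.034332; P(data | bag B) = (2/5)(2/5)(2/5)(3/5)(3/5) = 0.02304; P(data | bag C) = (3/7)(3/7)(3/7)(4/7)(4/7) = 0.025704; P(data | bag D) = (1/8)(1/8)(1/8)(7/8)(7/8) = 0.0014954.
The prior-weighted likelihoods are 3/7 · 0.034332 = 0.014714, 1/7 · 0.02304 = 0.0032914, 2/7 · 0.025704 = 0.0073439, 1/7 · 0.0014954 = 0.00021362; summing to 0.025563.
Dividing through by the total gives posterior P(bag A | data) = 0.5756, P(bag B | data) = 0.12876, P(bag C | data) = 0.28729, P(bag D | data) = 0.0083568.
So P(green next | data) = Σ P(green next | H) P(H | data) = (5/8)(0.5756) + (2/5)(0.12876) + (3/7)(0.28729) + (1/8)(0.0083568) = 0.53542.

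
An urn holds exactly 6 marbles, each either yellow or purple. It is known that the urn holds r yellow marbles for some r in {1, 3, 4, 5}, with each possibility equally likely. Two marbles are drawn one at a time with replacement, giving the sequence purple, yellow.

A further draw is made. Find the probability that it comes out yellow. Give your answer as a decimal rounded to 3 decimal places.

Under each hypothesis, the probability of the observed sequence is: P(data | r = 1) = (5/6)(1/6) = 5/36; P(data | r = 3) = (3/6)(3/6) = 1/4; P(data | r = 4) = (2/6)(4/6) = 2/9; P(data | r = 5) = (1/6)(5/6) = 5/36.
Multiplying each by its prior: 1/4 · 5/36 = 5/144, 1/4 · 1/4 = 1/16, 1/4 · 2/9 = 1/18, 1/4 · 5/36 = 5/144; with total 3/16.
The posterior is then P(r = 1 | data) = 5/27, P(r = 3 | data) = 1/3, P(r = 4 | data) = 8/27, P(r = 5 | data) = 5/27.
So P(yellow next | data) = Σ P(yellow next | H) P(H | data) = (1/6)(5/27) + (1/2)(1/3) + (2/3)(8/27) + (5/6)(5/27) = 89/162.

0.549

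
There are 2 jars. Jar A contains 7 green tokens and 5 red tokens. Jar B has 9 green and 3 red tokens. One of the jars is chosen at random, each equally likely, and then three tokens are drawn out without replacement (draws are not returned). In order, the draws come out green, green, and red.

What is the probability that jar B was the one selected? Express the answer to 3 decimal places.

Compute the likelihood of the observed sequence for each case: P(data | jar A) = (7/12)(6/11)(5/10) = 7/44; P(data | jar B) = (9/12)(8/11)(3/10) = 9/55.
The prior-weighted likelihoods are 1/2 · 7/44 = 7/88, 1/2 · 9/55 = 9/110; these sum to 71/440.
By Bayes' rule, P(jar B | data) = (9/110) / (71/440) = 36/71.

0.507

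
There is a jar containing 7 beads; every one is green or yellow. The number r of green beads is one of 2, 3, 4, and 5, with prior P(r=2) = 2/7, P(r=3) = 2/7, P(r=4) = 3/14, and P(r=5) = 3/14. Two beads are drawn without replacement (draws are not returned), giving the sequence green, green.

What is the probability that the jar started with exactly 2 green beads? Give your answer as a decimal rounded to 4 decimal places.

0.0625

The likelihood of the observed sequence under each hypothesis: P(data | r = 2) = (2/7)(1/6) = 1/21; P(data | r = 3) = (3/7)(2/6) = 1/7; P(data | r = 4) = (4/7)(3/6) = 2/7; P(data | r = 5) = (5/7)(4/6) = 10/21.
Weighting by the prior gives 2/7 · 1/21 = 2/147, 2/7 · 1/7 = 2/49, 3/14 · 2/7 = 3/49, 3/14 · 10/21 = 5/49; with total 32/147.
Therefore the posterior P(r = 2 | data) = (2/147) / (32/147) = 1/16.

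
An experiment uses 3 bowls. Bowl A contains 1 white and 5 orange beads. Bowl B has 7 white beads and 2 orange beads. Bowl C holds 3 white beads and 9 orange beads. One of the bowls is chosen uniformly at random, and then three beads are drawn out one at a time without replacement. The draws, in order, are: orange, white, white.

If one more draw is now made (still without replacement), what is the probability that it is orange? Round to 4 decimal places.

0.3090

Compute the likelihood of the observed sequence for each case: P(data | bowl A) = (5/6)(1/5)(0/4) = 0; P(data | bowl B) = (2/9)(7/8)(6/7) = 0.16667; P(data | bowl C) = (9/12)(3/11)(2/10) = 0.040909.
Multiplying each by its prior: 1/3 · 0 = 0, 1/3 · 0.16667 = 0.055556, 1/3 · 0.040909 = 0.013636; summing to 0.069192.
Dividing through by the total gives posterior P(bowl A | data) = 0, P(bowl B | data) = 0.80292, P(bowl C | data) = 0.19708.
The predictive probability is P(orange next | data) = (1/6)(0.80292) + (8/9)(0.19708) = 0.309.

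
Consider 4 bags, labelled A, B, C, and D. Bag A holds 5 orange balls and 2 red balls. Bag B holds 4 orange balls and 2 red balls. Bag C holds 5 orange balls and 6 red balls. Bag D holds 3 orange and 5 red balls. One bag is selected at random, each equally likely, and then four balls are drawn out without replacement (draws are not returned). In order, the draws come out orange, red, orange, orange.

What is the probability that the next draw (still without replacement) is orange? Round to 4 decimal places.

0.5151

Under each hypothesis, the probability of the observed sequence is: P(data | bag A) = (5/7)(2/6)(4/5)(3/4) = 0.14286; P(data | bag B) = (4/6)(2/5)(3/4)(2/3) = 0.13333; P(data | bag C) = (5/11)(6/10)(4/9)(3/8) = 0.045455; P(data | bag D) = (3/8)(5/7)(2/6)(1/5) = 0.017857.
Weighting by the prior gives 1/4 · 0.14286 = 0.035714, 1/4 · 0.13333 = 0.033333, 1/4 · 0.045455 = 0.011364, 1/4 · 0.017857 = 0.0044643; these sum to 0.084876.
The posterior is then P(bag A | data) = 0.42078, P(bag B | data) = 0.39273, P(bag C | data) = 0.13389, P(bag D | data) = 0.052598.
The predictive probability is P(orange next | data) = (2/3)(0.42078) + (1/2)(0.39273) + (2/7)(0.13389) + (0)(0.052598) = 0.51514.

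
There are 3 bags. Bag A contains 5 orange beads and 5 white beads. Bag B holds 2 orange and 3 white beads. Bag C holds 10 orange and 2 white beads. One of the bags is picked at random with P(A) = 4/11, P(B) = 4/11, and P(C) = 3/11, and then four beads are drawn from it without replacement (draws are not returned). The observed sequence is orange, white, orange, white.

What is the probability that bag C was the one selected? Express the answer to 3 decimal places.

Under each hypothesis, the probability of the observed sequence is: P(data | bag A) = (5/10)(5/9)(4/8)(4/7) = 0.079365; P(data | bag B) = (2/5)(3/4)(1/3)(2/2) = 0.1; P(data | bag C) = (10/12)(2/11)(9/10)(1/9) = 0.015152.
Weighting by the prior gives 4/11 · 0.079365 = 0.02886, 4/11 · 0.1 = 0.036364, 3/11 · 0.015152 = 0.0041322; with total 0.069356.
So P(bag C | data) = (0.0041322) / (0.069356) = 0.05958.

0.060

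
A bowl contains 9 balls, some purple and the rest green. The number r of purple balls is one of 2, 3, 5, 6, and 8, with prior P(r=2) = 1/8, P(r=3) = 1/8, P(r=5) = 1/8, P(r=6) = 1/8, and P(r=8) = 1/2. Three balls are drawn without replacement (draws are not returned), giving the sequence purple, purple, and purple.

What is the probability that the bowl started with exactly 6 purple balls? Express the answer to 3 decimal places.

0.078

For each hypothesis, P(data | H) works out to: P(data | r = 2) = (2/9)(1/8)(0/7) = 0; P(data | r = 3) = (3/9)(2/8)(1/7) = 1/84; P(data | r = 5) = (5/9)(4/8)(3/7) = 5/42; P(data | r = 6) = (6/9)(5/8)(4/7) = 5/21; P(data | r = 8) = (8/9)(7/8)(6/7) = 2/3.
Weighting by the prior gives 1/8 · 0 = 0, 1/8 · 1/84 = 1/672, 1/8 · 5/42 = 5/336, 1/8 · 5/21 = 5/168, 1/2 · 2/3 = 1/3; summing to 85/224.
So P(r = 6 | data) = (5/168) / (85/224) = 4/51.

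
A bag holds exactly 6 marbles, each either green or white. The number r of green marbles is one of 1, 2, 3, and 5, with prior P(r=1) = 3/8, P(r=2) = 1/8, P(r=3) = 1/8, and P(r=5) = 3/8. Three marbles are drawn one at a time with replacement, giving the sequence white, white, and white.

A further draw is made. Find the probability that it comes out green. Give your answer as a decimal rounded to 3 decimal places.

The likelihood of the observed sequence under each hypothesis: P(data | r = 1) = (5/6)(5/6)(5/6) = 0.5787; P(data | r = 2) = (4/6)(4/6)(4/6) = 0.2963; P(data | r = 3) = (3/6)(3/6)(3/6) = 0.125; P(data | r = 5) = (1/6)(1/6)(1/6) = 0.0046296.
Weighting by the prior gives 3/8 · 0.5787 = 0.21701, 1/8 · 0.2963 = 0.037037, 1/8 · 0.125 = 0.015625, 3/8 · 0.0046296 = 0.0017361; these sum to 0.27141.
Normalising, the posterior is P(r = 1 | data) = 0.79957, P(r = 2 | data) = 0.13646, P(r = 3 | data) = 0.057569, P(r = 5 | data) = 0.0063966.
The predictive probability is P(green next | data) = (1/6)(0.79957) + (1/3)(0.13646) + (1/2)(0.057569) + (5/6)(0.0063966) = 0.21286.

0.213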